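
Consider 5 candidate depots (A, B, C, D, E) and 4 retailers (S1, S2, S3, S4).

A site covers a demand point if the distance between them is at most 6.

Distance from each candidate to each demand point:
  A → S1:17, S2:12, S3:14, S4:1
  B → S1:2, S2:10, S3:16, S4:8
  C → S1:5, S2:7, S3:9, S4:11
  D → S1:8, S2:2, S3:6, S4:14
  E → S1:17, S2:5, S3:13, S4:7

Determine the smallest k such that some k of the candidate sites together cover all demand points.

Coverage sets (demand points within 6 of each site):
  A: {S4}
  B: {S1}
  C: {S1}
  D: {S2, S3}
  E: {S2}
No 2 sites suffice: every size-2 union leaves at least one demand point uncovered.
But {A, B, D} covers everything, so the minimum is 3.

3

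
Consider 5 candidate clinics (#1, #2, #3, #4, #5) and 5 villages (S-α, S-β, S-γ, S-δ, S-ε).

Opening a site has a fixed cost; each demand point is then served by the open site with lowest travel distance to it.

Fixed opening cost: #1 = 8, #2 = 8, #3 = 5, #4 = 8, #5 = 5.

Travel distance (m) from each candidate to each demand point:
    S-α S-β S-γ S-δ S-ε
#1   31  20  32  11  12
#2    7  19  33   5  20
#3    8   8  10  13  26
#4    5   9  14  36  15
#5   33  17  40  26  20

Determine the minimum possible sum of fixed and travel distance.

62

Open {#1, #3}: assign each demand point to its cheapest open site.
  S-α→#3 8, S-β→#3 8, S-γ→#3 10, S-δ→#1 11, S-ε→#1 12
  travel distance 49, fixed 13 → total 62.
Compare {#2, #3}: travel distance 50 + fixed 13 = 63.
Compare {#1, #2, #3}: travel distance 42 + fixed 21 = 63.
Compare {#2, #4}: travel distance 48 + fixed 16 = 64.
All other subsets cost ≥ 63. Minimum total cost: 62.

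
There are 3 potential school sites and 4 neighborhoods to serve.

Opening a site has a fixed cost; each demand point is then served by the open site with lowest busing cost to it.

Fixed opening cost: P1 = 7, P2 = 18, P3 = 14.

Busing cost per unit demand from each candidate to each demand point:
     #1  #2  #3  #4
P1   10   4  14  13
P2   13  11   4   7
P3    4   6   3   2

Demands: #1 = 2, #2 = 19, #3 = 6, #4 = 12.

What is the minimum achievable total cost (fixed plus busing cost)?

147

Open {P1, P3}: assign each demand point to its cheapest open site.
  #1→P3 2×4=8, #2→P1 19×4=76, #3→P3 6×3=18, #4→P3 12×2=24
  busing cost 126, fixed 21 → total 147.
Compare {P1, P2, P3}: busing cost 126 + fixed 39 = 165.
Compare {P3}: busing cost 164 + fixed 14 = 178.
Compare {P2, P3}: busing cost 164 + fixed 32 = 196.
All other subsets cost ≥ 165. Minimum total cost: 147.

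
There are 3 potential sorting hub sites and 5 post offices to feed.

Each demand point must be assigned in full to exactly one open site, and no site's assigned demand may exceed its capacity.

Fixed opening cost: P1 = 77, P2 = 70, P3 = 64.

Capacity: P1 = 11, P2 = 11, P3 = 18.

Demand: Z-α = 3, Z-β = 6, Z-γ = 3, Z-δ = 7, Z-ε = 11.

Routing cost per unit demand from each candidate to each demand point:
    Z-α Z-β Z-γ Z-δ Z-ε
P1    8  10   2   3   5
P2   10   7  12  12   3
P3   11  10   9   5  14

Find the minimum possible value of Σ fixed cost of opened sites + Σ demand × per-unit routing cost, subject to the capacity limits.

Open {P1, P2, P3}; cheapest assignment that respects the capacities:
  P1 (cap 11, load 10): Z-γ, Z-δ — cost 3×2 + 7×3 = 27
  P2 (cap 11, load 11): Z-ε — cost 11×3 = 33
  P3 (cap 18, load 9): Z-α, Z-β — cost 3×11 + 6×10 = 93
  Shipping 153, fixed 211 → total 364.
  Any other capacity-feasible assignment to {P1, P2, P3} ships for at least 153.
Total demand is 30 and no other set of sites has combined capacity ≥ 30, so {P1, P2, P3} is the only feasible choice of open sites. Minimum: 364.

364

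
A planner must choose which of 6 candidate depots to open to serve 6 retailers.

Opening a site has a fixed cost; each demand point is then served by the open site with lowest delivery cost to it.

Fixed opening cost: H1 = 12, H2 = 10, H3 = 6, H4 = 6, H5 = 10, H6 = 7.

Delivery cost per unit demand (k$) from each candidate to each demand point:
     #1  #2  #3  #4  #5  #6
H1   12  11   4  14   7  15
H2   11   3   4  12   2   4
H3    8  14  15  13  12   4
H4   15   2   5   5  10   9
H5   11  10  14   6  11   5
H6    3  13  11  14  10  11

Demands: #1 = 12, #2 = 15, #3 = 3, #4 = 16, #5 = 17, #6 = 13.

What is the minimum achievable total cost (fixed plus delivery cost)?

267

Open {H2, H4, H6}: assign each demand point to its cheapest open site.
  #1→H6 12×3=36, #2→H4 15×2=30, #3→H2 3×4=12, #4→H4 16×5=80, #5→H2 17×2=34, #6→H2 13×4=52
  delivery cost 244, fixed 23 → total 267.
Compare {H2, H3, H4, H6}: delivery cost 244 + fixed 29 = 273.
Compare {H2, H4, H5, H6}: delivery cost 244 + fixed 33 = 277.
Compare {H1, H2, H4, H6}: delivery cost 244 + fixed 35 = 279.
All other subsets cost ≥ 273. Minimum total cost: 267.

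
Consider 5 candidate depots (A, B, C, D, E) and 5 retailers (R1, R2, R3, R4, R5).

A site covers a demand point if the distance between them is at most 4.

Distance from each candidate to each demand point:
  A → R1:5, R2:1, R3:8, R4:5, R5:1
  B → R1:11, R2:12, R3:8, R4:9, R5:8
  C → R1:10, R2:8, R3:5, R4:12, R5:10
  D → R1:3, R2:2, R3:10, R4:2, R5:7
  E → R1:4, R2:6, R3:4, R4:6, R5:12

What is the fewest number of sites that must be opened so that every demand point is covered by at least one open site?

Coverage sets (demand points within 4 of each site):
  A: {R2, R5}
  B: {}
  C: {}
  D: {R1, R2, R4}
  E: {R1, R3}
No 2 sites suffice: every size-2 union leaves at least one demand point uncovered.
But {A, D, E} covers everything, so the minimum is 3.

3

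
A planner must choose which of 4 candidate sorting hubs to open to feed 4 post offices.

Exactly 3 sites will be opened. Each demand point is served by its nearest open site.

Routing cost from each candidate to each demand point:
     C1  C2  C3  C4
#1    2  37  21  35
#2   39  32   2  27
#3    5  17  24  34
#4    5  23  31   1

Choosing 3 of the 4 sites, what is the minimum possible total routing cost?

Open {#2, #3, #4}.
  C1→#3 5, C2→#3 17, C3→#2 2, C4→#4 1  ⇒ total 25.
Compare {#1, #2, #4}: total 28.
Compare {#1, #3, #4}: total 41.
No size-3 selection does better; minimum is 25.

25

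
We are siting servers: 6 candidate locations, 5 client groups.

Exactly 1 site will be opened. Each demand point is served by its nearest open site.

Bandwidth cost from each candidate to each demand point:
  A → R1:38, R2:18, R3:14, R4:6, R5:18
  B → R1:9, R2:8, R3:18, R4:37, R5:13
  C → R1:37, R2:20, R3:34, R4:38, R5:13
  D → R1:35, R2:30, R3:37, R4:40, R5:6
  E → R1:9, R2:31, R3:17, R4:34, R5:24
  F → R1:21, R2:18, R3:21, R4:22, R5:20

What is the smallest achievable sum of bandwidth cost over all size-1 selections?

85

Open {B}.
  R1→B 9, R2→B 8, R3→B 18, R4→B 37, R5→B 13  ⇒ total 85.
Compare {A}: total 94.
Compare {F}: total 102.
No size-1 selection does better; minimum is 85.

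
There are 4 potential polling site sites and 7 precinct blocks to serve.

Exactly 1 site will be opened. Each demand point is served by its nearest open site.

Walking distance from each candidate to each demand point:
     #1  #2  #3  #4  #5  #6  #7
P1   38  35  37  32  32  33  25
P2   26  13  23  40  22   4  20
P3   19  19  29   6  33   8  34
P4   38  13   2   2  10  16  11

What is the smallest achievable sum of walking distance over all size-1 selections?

Open {P4}.
  #1→P4 38, #2→P4 13, #3→P4 2, #4→P4 2, #5→P4 10, #6→P4 16, #7→P4 11  ⇒ total 92.
Compare {P2}: total 148.
Compare {P3}: total 148.
No size-1 selection does better; minimum is 92.

92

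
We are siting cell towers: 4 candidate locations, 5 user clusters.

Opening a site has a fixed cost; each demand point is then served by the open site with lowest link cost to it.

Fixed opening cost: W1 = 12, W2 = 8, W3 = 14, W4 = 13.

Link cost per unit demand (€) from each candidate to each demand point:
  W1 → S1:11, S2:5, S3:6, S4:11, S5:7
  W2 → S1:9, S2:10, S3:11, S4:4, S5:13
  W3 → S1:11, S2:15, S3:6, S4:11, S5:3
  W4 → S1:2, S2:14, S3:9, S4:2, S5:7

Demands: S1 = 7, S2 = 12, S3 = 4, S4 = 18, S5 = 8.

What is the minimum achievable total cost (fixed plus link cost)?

Open {W1, W3, W4}: assign each demand point to its cheapest open site.
  S1→W4 7×2=14, S2→W1 12×5=60, S3→W1 4×6=24, S4→W4 18×2=36, S5→W3 8×3=24
  link cost 158, fixed 39 → total 197.
Compare {W1, W2, W3, W4}: link cost 158 + fixed 47 = 205.
Compare {W1, W4}: link cost 190 + fixed 25 = 215.
Compare {W1, W2, W4}: link cost 190 + fixed 33 = 223.
All other subsets cost ≥ 205. Minimum total cost: 197.

197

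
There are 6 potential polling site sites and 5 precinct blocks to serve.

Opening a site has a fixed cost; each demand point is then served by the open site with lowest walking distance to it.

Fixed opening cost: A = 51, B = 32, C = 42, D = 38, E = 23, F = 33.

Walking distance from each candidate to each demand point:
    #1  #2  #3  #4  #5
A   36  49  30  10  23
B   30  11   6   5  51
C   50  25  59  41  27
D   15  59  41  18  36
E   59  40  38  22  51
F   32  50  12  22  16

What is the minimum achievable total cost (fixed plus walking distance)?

Open {B, F}: assign each demand point to its cheapest open site.
  #1→B 30, #2→B 11, #3→B 6, #4→B 5, #5→F 16
  walking distance 68, fixed 65 → total 133.
Compare {B}: walking distance 103 + fixed 32 = 135.
Compare {B, D}: walking distance 73 + fixed 70 = 143.
Compare {B, C}: walking distance 79 + fixed 74 = 153.
All other subsets cost ≥ 135. Minimum total cost: 133.

133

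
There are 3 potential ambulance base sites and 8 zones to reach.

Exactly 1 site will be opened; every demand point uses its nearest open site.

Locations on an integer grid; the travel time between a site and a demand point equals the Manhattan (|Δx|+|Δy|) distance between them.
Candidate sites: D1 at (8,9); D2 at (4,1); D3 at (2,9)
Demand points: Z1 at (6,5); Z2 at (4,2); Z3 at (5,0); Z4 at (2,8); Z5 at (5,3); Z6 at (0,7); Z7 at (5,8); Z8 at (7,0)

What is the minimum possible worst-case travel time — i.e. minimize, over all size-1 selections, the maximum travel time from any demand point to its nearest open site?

Open {D2}.
  Farthest demand point is Z6 at travel time 10 (to D2); all others are ≤ 10.
With {D1} the worst case is 12.
With {D3} the worst case is 14.
No size-1 selection achieves below 10.

10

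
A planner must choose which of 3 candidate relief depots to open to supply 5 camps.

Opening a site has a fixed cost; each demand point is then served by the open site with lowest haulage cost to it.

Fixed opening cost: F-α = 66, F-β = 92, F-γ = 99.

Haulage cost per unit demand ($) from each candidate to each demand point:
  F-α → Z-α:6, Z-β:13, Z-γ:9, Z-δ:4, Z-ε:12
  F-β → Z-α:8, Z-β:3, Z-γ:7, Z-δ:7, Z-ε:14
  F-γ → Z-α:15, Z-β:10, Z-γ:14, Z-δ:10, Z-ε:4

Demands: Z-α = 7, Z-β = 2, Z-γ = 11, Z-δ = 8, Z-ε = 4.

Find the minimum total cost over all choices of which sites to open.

Open {F-α}: assign each demand point to its cheapest open site.
  Z-α→F-α 7×6=42, Z-β→F-α 2×13=26, Z-γ→F-α 11×9=99, Z-δ→F-α 8×4=32, Z-ε→F-α 4×12=48
  haulage cost 247, fixed 66 → total 313.
Compare {F-β}: haulage cost 251 + fixed 92 = 343.
Compare {F-α, F-β}: haulage cost 205 + fixed 158 = 363.
Compare {F-α, F-γ}: haulage cost 209 + fixed 165 = 374.
All other subsets cost ≥ 343. Minimum total cost: 313.

313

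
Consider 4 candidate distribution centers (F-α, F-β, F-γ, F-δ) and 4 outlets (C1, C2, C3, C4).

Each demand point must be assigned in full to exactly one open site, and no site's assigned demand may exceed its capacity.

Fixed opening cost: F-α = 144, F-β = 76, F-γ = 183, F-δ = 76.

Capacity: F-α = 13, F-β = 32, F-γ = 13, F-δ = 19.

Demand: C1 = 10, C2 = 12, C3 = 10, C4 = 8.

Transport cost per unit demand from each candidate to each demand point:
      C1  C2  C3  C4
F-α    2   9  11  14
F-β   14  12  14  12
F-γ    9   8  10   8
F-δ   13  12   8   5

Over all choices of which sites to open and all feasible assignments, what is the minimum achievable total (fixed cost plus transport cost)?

556

Open {F-β, F-δ}; cheapest assignment that respects the capacities:
  F-β (cap 32, load 22): C1, C2 — cost 10×14 + 12×12 = 284
  F-δ (cap 19, load 18): C3, C4 — cost 10×8 + 8×5 = 120
  Shipping 404, fixed 152 → total 556.
  Any other capacity-feasible assignment to {F-β, F-δ} ships for at least 404.
Compare {F-α, F-β, F-δ}: its best feasible assignment gives total 580.
Compare {F-α, F-β}: its best feasible assignment gives total 620.
Every other set of open sites that can feasibly serve all demand totals ≥ 580 even under its best assignment. Minimum: 556.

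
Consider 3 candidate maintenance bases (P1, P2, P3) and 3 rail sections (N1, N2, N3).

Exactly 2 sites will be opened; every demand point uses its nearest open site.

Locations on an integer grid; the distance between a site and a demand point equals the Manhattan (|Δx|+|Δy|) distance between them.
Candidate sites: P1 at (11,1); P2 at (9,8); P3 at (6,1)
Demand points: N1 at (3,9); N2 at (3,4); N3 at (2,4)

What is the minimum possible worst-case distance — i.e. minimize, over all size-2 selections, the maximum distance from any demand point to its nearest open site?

Open {P2, P3}.
  Farthest demand point is N1 at distance 7 (to P2); all others are ≤ 7.
With {P1, P2} the worst case is 11.
With {P1, P3} the worst case is 11.
No size-2 selection achieves below 7.

7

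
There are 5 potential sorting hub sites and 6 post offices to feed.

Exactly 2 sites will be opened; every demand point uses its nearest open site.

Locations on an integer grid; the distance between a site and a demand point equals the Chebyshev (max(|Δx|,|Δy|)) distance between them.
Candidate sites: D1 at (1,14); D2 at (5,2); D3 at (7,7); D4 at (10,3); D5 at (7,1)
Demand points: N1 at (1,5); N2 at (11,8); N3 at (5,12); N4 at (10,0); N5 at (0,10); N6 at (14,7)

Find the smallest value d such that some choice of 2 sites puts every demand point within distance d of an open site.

7

Open {D1, D3}.
  Farthest demand point is N4 at distance 7 (to D3); all others are ≤ 7.
With {D1, D5} the worst case is 7.
With {D2, D3} the worst case is 7.
No size-2 selection achieves below 7.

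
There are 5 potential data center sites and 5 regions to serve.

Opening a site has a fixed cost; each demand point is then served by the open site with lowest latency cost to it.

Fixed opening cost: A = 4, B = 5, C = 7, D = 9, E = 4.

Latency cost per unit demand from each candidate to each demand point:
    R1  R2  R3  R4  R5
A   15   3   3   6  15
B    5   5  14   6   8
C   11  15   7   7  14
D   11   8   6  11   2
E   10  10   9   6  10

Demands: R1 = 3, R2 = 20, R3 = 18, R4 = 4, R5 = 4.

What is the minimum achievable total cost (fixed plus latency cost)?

179

Open {A, B, D}: assign each demand point to its cheapest open site.
  R1→B 3×5=15, R2→A 20×3=60, R3→A 18×3=54, R4→A 4×6=24, R5→D 4×2=8
  latency cost 161, fixed 18 → total 179.
Compare {A, B, D, E}: latency cost 161 + fixed 22 = 183.
Compare {A, B, C, D}: latency cost 161 + fixed 25 = 186.
Compare {A, B, C, D, E}: latency cost 161 + fixed 29 = 190.
All other subsets cost ≥ 183. Minimum total cost: 179.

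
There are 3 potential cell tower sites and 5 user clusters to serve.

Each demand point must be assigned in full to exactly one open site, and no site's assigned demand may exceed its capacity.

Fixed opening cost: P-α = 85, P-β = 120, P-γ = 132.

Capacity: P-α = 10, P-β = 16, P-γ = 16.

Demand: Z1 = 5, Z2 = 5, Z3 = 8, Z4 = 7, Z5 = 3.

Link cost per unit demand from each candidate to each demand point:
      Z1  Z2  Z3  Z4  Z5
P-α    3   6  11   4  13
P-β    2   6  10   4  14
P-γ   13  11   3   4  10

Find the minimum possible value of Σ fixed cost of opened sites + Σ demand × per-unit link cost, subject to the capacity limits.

386

Open {P-β, P-γ}; cheapest assignment that respects the capacities:
  P-β (cap 16, load 13): Z1, Z2, Z5 — cost 5×2 + 5×6 + 3×14 = 82
  P-γ (cap 16, load 15): Z3, Z4 — cost 8×3 + 7×4 = 52
  Shipping 134, fixed 252 → total 386.
  Any other capacity-feasible assignment to {P-β, P-γ} ships for at least 134.
Compare {P-α, P-β, P-γ}: its best feasible assignment gives total 459.
Every other set of open sites that can feasibly serve all demand totals ≥ 459 even under its best assignment. Minimum: 386.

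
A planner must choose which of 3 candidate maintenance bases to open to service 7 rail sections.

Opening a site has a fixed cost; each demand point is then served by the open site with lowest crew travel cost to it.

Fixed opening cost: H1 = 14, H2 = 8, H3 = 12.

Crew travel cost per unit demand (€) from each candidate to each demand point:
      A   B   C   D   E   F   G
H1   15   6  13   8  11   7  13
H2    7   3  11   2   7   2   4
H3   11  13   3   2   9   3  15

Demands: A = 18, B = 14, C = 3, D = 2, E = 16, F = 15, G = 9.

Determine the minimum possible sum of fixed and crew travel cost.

Open {H2, H3}: assign each demand point to its cheapest open site.
  A→H2 18×7=126, B→H2 14×3=42, C→H3 3×3=9, D→H2 2×2=4, E→H2 16×7=112, F→H2 15×2=30, G→H2 9×4=36
  crew travel cost 359, fixed 20 → total 379.
Compare {H2}: crew travel cost 383 + fixed 8 = 391.
Compare {H1, H2, H3}: crew travel cost 359 + fixed 34 = 393.
Compare {H1, H2}: crew travel cost 383 + fixed 22 = 405.
All other subsets cost ≥ 391. Minimum total cost: 379.

379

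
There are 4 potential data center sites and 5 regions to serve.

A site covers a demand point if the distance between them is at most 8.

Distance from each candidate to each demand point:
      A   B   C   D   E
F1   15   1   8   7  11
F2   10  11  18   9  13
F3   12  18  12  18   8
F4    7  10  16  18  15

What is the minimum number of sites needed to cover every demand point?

Coverage sets (demand points within 8 of each site):
  F1: {B, C, D}
  F2: {}
  F3: {E}
  F4: {A}
No 2 sites suffice: every size-2 union leaves at least one demand point uncovered.
But {F1, F3, F4} covers everything, so the minimum is 3.

3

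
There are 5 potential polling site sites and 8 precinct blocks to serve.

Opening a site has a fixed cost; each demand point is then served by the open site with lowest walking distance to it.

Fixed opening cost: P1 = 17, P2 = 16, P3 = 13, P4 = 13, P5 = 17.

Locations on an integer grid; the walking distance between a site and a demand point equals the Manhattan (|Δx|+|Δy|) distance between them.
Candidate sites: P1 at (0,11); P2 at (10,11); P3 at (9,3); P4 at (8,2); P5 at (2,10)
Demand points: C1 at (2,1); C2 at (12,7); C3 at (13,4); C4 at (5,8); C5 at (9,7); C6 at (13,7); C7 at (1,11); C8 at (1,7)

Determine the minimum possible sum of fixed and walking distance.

Open {P3, P5}: assign each demand point to its cheapest open site.
  C1→P3 9, C2→P3 7, C3→P3 5, C4→P5 5, C5→P3 4, C6→P3 8, C7→P5 2, C8→P5 4
  walking distance 44, fixed 30 → total 74.
Compare {P1, P3}: walking distance 47 + fixed 30 = 77.
Compare {P4, P5}: walking distance 50 + fixed 30 = 80.
Compare {P2, P5}: walking distance 48 + fixed 33 = 81.
All other subsets cost ≥ 77. Minimum total cost: 74.

74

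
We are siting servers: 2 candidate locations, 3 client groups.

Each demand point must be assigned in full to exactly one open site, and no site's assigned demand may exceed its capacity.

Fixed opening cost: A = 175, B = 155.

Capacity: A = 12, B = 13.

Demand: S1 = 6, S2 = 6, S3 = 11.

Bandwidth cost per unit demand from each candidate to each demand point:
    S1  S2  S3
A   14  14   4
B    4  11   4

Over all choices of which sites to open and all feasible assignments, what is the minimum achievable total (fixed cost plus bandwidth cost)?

Open {A, B}; cheapest assignment that respects the capacities:
  A (cap 12, load 11): S3 — cost 11×4 = 44
  B (cap 13, load 12): S1, S2 — cost 6×4 + 6×11 = 90
  Shipping 134, fixed 330 → total 464.
  Any other capacity-feasible assignment to {A, B} ships for at least 134.
Total demand is 23 and no other set of sites has combined capacity ≥ 23, so {A, B} is the only feasible choice of open sites. Minimum: 464.

464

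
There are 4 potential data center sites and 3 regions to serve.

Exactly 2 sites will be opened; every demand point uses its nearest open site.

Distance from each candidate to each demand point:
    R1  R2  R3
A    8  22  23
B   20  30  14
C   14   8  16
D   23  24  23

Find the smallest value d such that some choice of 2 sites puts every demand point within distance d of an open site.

14

Open {B, C}.
  Farthest demand point is R1 at distance 14 (to C); all others are ≤ 14.
With {A, C} the worst case is 16.
With {C, D} the worst case is 16.
No size-2 selection achieves below 14.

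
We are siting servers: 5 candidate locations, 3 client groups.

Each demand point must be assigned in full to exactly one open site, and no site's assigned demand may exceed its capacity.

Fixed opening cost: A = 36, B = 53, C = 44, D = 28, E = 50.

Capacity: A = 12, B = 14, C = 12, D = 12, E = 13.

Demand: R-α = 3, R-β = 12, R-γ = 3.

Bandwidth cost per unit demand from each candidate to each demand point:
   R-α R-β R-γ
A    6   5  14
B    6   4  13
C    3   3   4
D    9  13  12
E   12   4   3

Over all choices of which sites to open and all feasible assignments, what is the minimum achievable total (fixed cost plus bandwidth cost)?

161

Open {A, C}; cheapest assignment that respects the capacities:
  A (cap 12, load 12): R-β — cost 12×5 = 60
  C (cap 12, load 6): R-α, R-γ — cost 3×3 + 3×4 = 21
  Shipping 81, fixed 80 → total 161.
  Any other capacity-feasible assignment to {A, C} ships for at least 81.
Compare {C, E}: its best feasible assignment gives total 163.
Compare {B, C}: its best feasible assignment gives total 166.
Every other set of open sites that can feasibly serve all demand totals ≥ 163 even under its best assignment. Minimum: 161.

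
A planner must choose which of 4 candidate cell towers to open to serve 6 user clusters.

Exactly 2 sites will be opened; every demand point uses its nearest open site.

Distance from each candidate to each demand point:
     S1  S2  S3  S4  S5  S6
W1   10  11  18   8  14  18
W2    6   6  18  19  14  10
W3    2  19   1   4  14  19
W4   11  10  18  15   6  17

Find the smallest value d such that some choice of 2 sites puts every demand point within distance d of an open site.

Open {W2, W3}.
  Farthest demand point is S5 at distance 14 (to W2); all others are ≤ 14.
With {W3, W4} the worst case is 17.
With {W1, W2} the worst case is 18.
No size-2 selection achieves below 14.

14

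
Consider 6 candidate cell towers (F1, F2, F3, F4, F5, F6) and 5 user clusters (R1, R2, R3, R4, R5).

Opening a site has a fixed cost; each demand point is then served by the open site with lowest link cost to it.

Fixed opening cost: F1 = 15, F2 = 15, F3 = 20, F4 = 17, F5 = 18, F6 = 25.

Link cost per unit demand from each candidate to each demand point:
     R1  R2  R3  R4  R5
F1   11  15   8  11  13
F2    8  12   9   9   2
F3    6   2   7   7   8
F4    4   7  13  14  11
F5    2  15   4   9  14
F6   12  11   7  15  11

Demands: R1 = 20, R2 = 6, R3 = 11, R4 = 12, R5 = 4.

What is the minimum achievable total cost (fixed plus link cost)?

241

Open {F2, F3, F5}: assign each demand point to its cheapest open site.
  R1→F5 20×2=40, R2→F3 6×2=12, R3→F5 11×4=44, R4→F3 12×7=84, R5→F2 4×2=8
  link cost 188, fixed 53 → total 241.
Compare {F3, F5}: link cost 212 + fixed 38 = 250.
Compare {F1, F2, F3, F5}: link cost 188 + fixed 68 = 256.
Compare {F2, F3, F4, F5}: link cost 188 + fixed 70 = 258.
All other subsets cost ≥ 250. Minimum total cost: 241.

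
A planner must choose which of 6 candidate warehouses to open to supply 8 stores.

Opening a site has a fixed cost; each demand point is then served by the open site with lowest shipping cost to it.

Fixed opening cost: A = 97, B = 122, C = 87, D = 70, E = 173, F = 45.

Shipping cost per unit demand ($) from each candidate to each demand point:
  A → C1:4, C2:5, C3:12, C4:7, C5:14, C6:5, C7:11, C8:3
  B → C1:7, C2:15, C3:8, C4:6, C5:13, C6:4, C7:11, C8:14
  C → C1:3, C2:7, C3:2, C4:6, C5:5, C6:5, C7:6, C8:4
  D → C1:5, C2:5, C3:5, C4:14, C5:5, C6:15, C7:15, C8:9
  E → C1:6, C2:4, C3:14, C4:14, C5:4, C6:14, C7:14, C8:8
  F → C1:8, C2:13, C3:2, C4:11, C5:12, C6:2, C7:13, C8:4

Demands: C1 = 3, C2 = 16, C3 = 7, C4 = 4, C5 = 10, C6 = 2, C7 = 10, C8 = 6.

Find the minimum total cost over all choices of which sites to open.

390

Open {C}: assign each demand point to its cheapest open site.
  C1→C 3×3=9, C2→C 16×7=112, C3→C 7×2=14, C4→C 4×6=24, C5→C 10×5=50, C6→C 2×5=10, C7→C 10×6=60, C8→C 6×4=24
  shipping cost 303, fixed 87 → total 390.
Compare {C, D}: shipping cost 271 + fixed 157 = 428.
Compare {C, F}: shipping cost 297 + fixed 132 = 429.
Compare {A, C}: shipping cost 265 + fixed 184 = 449.
All other subsets cost ≥ 428. Minimum total cost: 390.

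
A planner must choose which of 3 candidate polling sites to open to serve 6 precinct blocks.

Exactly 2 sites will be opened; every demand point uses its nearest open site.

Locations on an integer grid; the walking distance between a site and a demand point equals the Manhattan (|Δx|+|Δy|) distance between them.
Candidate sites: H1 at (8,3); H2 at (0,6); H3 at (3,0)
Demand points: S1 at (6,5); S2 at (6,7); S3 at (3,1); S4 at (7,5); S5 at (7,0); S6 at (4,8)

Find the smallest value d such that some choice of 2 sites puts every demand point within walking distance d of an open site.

7

Open {H1, H2}.
  Farthest demand point is S3 at walking distance 7 (to H1); all others are ≤ 7.
With {H2, H3} the worst case is 8.
With {H1, H3} the worst case is 9.
No size-2 selection achieves below 7.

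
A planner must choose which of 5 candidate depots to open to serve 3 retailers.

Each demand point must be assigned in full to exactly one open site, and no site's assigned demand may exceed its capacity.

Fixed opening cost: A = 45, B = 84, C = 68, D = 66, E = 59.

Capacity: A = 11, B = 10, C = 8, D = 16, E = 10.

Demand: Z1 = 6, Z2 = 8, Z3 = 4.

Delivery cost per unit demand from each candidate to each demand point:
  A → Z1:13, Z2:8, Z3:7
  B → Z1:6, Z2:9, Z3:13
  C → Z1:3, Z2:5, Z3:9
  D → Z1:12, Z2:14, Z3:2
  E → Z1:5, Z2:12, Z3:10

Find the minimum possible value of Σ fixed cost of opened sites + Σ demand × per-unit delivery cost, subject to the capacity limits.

Open {C, E}; cheapest assignment that respects the capacities:
  C (cap 8, load 8): Z2 — cost 8×5 = 40
  E (cap 10, load 10): Z1, Z3 — cost 6×5 + 4×10 = 70
  Shipping 110, fixed 127 → total 237.
  Any other capacity-feasible assignment to {C, E} ships for at least 110.
Compare {A, E}: its best feasible assignment gives total 238.
Compare {C, D}: its best feasible assignment gives total 254.
Every other set of open sites that can feasibly serve all demand totals ≥ 238 even under its best assignment. Minimum: 237.

237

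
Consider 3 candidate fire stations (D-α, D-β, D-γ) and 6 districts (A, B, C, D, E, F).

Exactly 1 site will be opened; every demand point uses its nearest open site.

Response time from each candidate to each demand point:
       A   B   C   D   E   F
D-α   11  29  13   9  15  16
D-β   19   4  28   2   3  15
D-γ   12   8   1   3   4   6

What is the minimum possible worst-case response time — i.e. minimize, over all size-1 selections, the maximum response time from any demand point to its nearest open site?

Open {D-γ}.
  Farthest demand point is A at response time 12 (to D-γ); all others are ≤ 12.
With {D-β} the worst case is 28.
With {D-α} the worst case is 29.
No size-1 selection achieves below 12.

12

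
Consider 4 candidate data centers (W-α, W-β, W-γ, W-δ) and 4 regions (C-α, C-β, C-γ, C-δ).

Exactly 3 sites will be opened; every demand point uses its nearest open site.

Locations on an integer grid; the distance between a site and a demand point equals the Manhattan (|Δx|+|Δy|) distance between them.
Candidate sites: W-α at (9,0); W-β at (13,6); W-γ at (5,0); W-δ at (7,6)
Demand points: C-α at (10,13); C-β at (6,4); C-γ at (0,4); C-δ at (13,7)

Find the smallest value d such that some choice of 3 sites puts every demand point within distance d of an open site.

Open {W-α, W-β, W-γ}.
  Farthest demand point is C-α at distance 10 (to W-β); all others are ≤ 10.
With {W-α, W-β, W-δ} the worst case is 10.
With {W-α, W-γ, W-δ} the worst case is 10.
No size-3 selection achieves below 10.

10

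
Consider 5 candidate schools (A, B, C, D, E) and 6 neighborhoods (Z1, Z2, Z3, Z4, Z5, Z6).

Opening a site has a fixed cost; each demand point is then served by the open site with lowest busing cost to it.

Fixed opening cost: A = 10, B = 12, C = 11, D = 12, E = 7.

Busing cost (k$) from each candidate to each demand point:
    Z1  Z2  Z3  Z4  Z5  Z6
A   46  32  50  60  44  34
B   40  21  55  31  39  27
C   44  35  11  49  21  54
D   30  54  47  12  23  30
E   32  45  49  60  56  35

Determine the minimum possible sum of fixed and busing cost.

157

Open {B, C, D}: assign each demand point to its cheapest open site.
  Z1→D 30, Z2→B 21, Z3→C 11, Z4→D 12, Z5→C 21, Z6→B 27
  busing cost 122, fixed 35 → total 157.
Compare {C, D}: busing cost 139 + fixed 23 = 162.
Compare {B, C, D, E}: busing cost 122 + fixed 42 = 164.
Compare {A, B, C, D}: busing cost 122 + fixed 45 = 167.
All other subsets cost ≥ 162. Minimum total cost: 157.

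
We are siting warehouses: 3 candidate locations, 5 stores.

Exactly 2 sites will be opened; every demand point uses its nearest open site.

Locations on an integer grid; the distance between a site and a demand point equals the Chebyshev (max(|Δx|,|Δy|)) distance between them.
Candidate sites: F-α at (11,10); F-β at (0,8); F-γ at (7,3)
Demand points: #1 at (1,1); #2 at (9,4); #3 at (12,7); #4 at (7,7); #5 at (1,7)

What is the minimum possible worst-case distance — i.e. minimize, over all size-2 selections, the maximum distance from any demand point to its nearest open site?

Open {F-α, F-γ}.
  Farthest demand point is #1 at distance 6 (to F-γ); all others are ≤ 6.
With {F-β, F-γ} the worst case is 6.
With {F-α, F-β} the worst case is 7.
No size-2 selection achieves below 6.

6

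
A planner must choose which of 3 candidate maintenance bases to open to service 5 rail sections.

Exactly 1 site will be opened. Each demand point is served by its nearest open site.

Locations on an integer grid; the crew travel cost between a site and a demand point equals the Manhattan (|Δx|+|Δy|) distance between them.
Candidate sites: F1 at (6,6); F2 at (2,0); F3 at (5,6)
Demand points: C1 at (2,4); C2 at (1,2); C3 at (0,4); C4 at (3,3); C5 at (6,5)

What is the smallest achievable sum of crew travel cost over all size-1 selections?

26

Open {F2}.
  C1→F2 4, C2→F2 3, C3→F2 6, C4→F2 4, C5→F2 9  ⇒ total 26.
Compare {F3}: total 27.
Compare {F1}: total 30.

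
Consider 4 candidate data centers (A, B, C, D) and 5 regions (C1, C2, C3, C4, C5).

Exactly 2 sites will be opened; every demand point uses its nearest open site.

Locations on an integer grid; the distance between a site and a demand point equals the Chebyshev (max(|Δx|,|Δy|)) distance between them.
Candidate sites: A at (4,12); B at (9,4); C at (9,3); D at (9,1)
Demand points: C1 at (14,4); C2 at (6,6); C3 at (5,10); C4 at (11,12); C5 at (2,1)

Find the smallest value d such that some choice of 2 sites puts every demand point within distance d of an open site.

Open {A, B}.
  Farthest demand point is C4 at distance 7 (to A); all others are ≤ 7.
With {A, C} the worst case is 7.
With {A, D} the worst case is 7.
No size-2 selection achieves below 7.

7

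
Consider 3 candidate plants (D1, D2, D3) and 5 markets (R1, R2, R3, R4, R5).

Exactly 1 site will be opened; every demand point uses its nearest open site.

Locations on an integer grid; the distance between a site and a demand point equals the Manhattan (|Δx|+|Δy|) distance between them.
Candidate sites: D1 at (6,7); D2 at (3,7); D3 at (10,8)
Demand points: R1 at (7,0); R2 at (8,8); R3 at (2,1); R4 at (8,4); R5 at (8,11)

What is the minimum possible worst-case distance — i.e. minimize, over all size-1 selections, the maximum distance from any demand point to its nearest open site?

10

Open {D1}.
  Farthest demand point is R3 at distance 10 (to D1); all others are ≤ 10.
With {D2} the worst case is 11.
With {D3} the worst case is 15.
No size-1 selection achieves below 10.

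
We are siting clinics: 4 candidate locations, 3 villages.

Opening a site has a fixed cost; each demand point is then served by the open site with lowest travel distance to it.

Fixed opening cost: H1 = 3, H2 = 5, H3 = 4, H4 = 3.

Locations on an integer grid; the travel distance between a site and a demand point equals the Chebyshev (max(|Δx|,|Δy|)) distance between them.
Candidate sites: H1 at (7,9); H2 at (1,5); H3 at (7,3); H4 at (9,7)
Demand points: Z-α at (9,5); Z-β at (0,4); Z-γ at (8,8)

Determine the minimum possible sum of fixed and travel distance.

12

Open {H2, H4}: assign each demand point to its cheapest open site.
  Z-α→H4 2, Z-β→H2 1, Z-γ→H4 1
  travel distance 4, fixed 8 → total 12.
Compare {H1, H2}: travel distance 6 + fixed 8 = 14.
Compare {H1}: travel distance 12 + fixed 3 = 15.
Compare {H4}: travel distance 12 + fixed 3 = 15.
All other subsets cost ≥ 14. Minimum total cost: 12.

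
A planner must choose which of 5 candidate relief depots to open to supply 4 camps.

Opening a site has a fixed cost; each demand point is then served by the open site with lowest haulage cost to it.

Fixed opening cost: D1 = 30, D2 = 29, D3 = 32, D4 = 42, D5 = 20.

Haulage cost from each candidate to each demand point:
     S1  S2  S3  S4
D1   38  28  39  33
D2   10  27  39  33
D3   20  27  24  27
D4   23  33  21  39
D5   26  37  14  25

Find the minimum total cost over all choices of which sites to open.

Open {D5}: assign each demand point to its cheapest open site.
  S1→D5 26, S2→D5 37, S3→D5 14, S4→D5 25
  haulage cost 102, fixed 20 → total 122.
Compare {D2, D5}: haulage cost 76 + fixed 49 = 125.
Compare {D3}: haulage cost 98 + fixed 32 = 130.
Compare {D2}: haulage cost 109 + fixed 29 = 138.
All other subsets cost ≥ 125. Minimum total cost: 122.

122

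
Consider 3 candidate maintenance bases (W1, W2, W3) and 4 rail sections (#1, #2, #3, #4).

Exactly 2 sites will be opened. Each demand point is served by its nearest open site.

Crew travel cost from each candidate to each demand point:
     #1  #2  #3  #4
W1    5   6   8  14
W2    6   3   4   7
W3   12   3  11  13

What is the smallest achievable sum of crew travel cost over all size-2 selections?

19

Open {W1, W2}.
  #1→W1 5, #2→W2 3, #3→W2 4, #4→W2 7  ⇒ total 19.
Compare {W2, W3}: total 20.
Compare {W1, W3}: total 29.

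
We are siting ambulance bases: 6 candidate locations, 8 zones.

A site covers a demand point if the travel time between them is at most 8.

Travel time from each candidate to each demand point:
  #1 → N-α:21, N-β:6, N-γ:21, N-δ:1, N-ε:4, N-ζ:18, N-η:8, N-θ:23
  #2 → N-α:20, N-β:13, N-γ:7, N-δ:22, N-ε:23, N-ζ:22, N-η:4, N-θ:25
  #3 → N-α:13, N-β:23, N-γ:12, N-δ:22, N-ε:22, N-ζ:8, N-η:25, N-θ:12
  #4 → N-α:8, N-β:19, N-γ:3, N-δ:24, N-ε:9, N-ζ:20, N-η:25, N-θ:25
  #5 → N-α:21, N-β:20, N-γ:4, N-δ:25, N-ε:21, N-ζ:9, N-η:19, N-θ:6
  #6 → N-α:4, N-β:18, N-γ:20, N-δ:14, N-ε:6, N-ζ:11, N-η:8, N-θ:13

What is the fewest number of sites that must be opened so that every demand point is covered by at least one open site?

Coverage sets (demand points within 8 of each site):
  #1: {N-β, N-δ, N-ε, N-η}
  #2: {N-γ, N-η}
  #3: {N-ζ}
  #4: {N-α, N-γ}
  #5: {N-γ, N-θ}
  #6: {N-α, N-ε, N-η}
No 3 sites suffice: every size-3 union leaves at least one demand point uncovered.
But {#1, #3, #4, #5} covers everything, so the minimum is 4.

4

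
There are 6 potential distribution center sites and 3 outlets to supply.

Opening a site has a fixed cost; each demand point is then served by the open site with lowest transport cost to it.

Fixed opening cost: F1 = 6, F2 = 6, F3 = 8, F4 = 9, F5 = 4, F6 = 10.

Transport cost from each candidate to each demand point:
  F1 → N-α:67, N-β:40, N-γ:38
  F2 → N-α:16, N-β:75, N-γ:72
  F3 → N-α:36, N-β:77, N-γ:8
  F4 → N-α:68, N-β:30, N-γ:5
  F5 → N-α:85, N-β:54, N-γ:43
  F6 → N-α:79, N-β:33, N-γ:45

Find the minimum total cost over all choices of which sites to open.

66

Open {F2, F4}: assign each demand point to its cheapest open site.
  N-α→F2 16, N-β→F4 30, N-γ→F4 5
  transport cost 51, fixed 15 → total 66.
Compare {F2, F4, F5}: transport cost 51 + fixed 19 = 70.
Compare {F1, F2, F4}: transport cost 51 + fixed 21 = 72.
Compare {F2, F3, F4}: transport cost 51 + fixed 23 = 74.
All other subsets cost ≥ 70. Minimum total cost: 66.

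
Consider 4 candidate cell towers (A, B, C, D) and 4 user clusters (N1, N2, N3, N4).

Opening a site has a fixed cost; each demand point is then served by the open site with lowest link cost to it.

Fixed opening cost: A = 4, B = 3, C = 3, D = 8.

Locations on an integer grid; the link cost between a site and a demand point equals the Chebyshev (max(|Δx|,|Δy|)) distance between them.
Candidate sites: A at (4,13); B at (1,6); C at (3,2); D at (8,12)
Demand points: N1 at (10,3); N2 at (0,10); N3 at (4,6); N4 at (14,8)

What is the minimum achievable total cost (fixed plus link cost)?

31

Open {B, C}: assign each demand point to its cheapest open site.
  N1→C 7, N2→B 4, N3→B 3, N4→C 11
  link cost 25, fixed 6 → total 31.
Compare {B}: link cost 29 + fixed 3 = 32.
Compare {A, C}: link cost 25 + fixed 7 = 32.
Compare {C}: link cost 30 + fixed 3 = 33.
All other subsets cost ≥ 32. Minimum total cost: 31.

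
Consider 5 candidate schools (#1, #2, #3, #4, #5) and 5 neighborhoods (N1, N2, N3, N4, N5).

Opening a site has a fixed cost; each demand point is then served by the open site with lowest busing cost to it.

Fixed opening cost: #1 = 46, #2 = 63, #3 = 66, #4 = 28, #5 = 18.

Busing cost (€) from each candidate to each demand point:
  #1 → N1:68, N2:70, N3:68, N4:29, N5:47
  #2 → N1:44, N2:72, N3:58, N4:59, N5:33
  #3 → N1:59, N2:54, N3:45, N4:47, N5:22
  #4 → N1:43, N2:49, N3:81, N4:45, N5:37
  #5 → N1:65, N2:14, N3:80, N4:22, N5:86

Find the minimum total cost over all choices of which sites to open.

Open {#4, #5}: assign each demand point to its cheapest open site.
  N1→#4 43, N2→#5 14, N3→#5 80, N4→#5 22, N5→#4 37
  busing cost 196, fixed 46 → total 242.
Compare {#3, #5}: busing cost 162 + fixed 84 = 246.
Compare {#2, #5}: busing cost 171 + fixed 81 = 252.
Compare {#3, #4, #5}: busing cost 146 + fixed 112 = 258.
All other subsets cost ≥ 246. Minimum total cost: 242.

242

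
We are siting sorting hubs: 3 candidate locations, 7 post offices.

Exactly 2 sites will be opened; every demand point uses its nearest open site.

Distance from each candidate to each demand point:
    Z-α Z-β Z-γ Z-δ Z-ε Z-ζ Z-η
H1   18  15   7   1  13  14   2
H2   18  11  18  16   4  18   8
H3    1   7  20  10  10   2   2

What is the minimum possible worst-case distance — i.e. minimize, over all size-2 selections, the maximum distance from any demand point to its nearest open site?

Open {H1, H3}.
  Farthest demand point is Z-ε at distance 10 (to H3); all others are ≤ 10.
With {H1, H2} the worst case is 18.
With {H2, H3} the worst case is 18.
No size-2 selection achieves below 10.

10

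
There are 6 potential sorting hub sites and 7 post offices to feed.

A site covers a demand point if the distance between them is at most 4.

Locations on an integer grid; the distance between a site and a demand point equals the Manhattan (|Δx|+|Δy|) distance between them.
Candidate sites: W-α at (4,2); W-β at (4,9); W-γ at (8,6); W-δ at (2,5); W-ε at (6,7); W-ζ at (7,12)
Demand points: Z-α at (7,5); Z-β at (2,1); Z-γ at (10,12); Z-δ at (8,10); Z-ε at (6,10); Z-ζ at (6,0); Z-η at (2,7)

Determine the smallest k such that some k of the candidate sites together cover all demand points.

3

Coverage sets (demand points within 4 of each site):
  W-α: {Z-β, Z-ζ}
  W-β: {Z-ε, Z-η}
  W-γ: {Z-α, Z-δ}
  W-δ: {Z-β, Z-η}
  W-ε: {Z-α, Z-ε, Z-η}
  W-ζ: {Z-γ, Z-δ, Z-ε}
No 2 sites suffice: every size-2 union leaves at least one demand point uncovered.
But {W-α, W-ε, W-ζ} covers everything, so the minimum is 3.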